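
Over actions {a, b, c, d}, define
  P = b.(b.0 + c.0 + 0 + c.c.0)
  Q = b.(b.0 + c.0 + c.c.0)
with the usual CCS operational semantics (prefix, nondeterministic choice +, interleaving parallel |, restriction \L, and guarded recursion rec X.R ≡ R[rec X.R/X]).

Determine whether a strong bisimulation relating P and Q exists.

Reachable graph of P (4 states):
  u0 = b.(b.0 + c.0 + 0 + c.c.0) ⊢ =b=> u1
  u1 = b.0 + c.0 + 0 + c.c.0 ⊢ =b=> u2, =c=> u2, =c=> u3
  u2 = 0 ⊢ deadlocked
  u3 = c.0 ⊢ =c=> u2
Reachable graph of Q (4 states):
  v0 = b.(b.0 + c.0 + c.c.0) ⊢ =b=> v1
  v1 = b.0 + c.0 + c.c.0 ⊢ =b=> v2, =c=> v2, =c=> v3
  v2 = 0 ⊢ deadlocked
  v3 = c.0 ⊢ =c=> v2
Coarsest stable partition (strong bisimilarity classes):
  B0 = {u0, v0}
  B1 = {u1, v1}
  B2 = {u3, v3}
  B3 = {u2, v2}
u0 ∈ B0, v0 ∈ B0 → same block

bisimilar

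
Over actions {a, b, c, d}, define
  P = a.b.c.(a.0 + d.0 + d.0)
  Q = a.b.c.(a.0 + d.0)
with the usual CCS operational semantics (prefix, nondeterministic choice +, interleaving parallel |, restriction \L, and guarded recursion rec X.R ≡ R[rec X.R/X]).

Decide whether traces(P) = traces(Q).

Reachable graph of P (5 states):
  m0 = a.b.c.(a.0 + d.0 + d.0) → -a-> m1
  m1 = b.c.(a.0 + d.0 + d.0) → -b-> m2
  m2 = c.(a.0 + d.0 + d.0) → -c-> m3
  m3 = a.0 + d.0 + d.0 → -a-> m4, -d-> m4
  m4 = 0 → deadlocked
Reachable graph of Q (5 states):
  n0 = a.b.c.(a.0 + d.0) → -a-> n1
  n1 = b.c.(a.0 + d.0) → -b-> n2
  n2 = c.(a.0 + d.0) → -c-> n3
  n3 = a.0 + d.0 → -a-> n4, -d-> n4
  n4 = 0 → deadlocked
Bisimilarity quotient blocks:
  B0 = {m0, n0}
  B1 = {m1, n1}
  B2 = {m2, n2}
  B3 = {m3, n3}
  B4 = {m4, n4}
m0 ∈ B0, n0 ∈ B0 → same block
Bisimilar ⇒ trace-equivalent.

traces(P) = traces(Q)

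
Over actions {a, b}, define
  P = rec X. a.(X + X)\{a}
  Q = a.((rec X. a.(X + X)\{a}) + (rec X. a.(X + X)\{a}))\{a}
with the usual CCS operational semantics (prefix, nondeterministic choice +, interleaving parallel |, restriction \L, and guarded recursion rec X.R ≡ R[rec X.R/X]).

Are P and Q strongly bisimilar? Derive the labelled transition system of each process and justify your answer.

P ~ Q

Reachable graph of P (2 states):
  u0 = rec X. a.(X + X)\{a} | —a→ u1
  u1 = ((rec X. a.(X + X)\{a}) + (rec X. a.(X + X)\{a}))\{a} | stopped
Reachable graph of Q (2 states):
  v0 = a.((rec X. a.(X + X)\{a}) + (rec X. a.(X + X)\{a}))\{a} | —a→ v1
  v1 = ((rec X. a.(X + X)\{a}) + (rec X. a.(X + X)\{a}))\{a} | stopped
Coarsest stable partition (strong bisimilarity classes):
  B0 = {u0, v0}
  B1 = {u1, v1}
u0 ∈ B0, v0 ∈ B0 → same block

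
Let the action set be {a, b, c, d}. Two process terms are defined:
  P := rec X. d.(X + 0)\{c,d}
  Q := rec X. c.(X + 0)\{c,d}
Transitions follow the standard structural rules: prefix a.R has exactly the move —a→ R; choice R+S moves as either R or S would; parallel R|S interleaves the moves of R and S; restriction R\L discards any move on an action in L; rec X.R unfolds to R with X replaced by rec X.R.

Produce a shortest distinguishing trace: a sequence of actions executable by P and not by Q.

d

Reachable graph of P (2 states):
  s0 = rec X. d.(X + 0)\{c,d} has moves ··d··> s1
  s1 = ((rec X. d.(X + 0)\{c,d}) + 0)\{c,d} has moves deadlocked
Reachable graph of Q (2 states):
  t0 = rec X. c.(X + 0)\{c,d} has moves ··c··> t1
  t1 = ((rec X. c.(X + 0)\{c,d}) + 0)\{c,d} has moves deadlocked
Trace ⟨d⟩ through P, begin at {s0}:
  step 1 (d): {s1}
  ✓ P
Trace ⟨d⟩ through Q, begin at {t0}:
  step 1 (d): ∅  — Q cannot continue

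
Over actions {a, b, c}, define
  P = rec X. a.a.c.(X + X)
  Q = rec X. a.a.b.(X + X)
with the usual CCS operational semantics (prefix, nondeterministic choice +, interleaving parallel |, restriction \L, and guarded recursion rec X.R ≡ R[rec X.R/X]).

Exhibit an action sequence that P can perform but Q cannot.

aac

LTS(P): 4 reachable states
  s0 = rec X. a.a.c.(X + X) :: -a-> s1
  s1 = a.c.((rec X. a.a.c.(X + X)) + (rec X. a.a.c.(X + X))) :: -a-> s2
  s2 = c.((rec X. a.a.c.(X + X)) + (rec X. a.a.c.(X + X))) :: -c-> s3
  s3 = (rec X. a.a.c.(X + X)) + (rec X. a.a.c.(X + X)) :: -a-> s1
LTS(Q): 4 reachable states
  t0 = rec X. a.a.b.(X + X) :: -a-> t1
  t1 = a.b.((rec X. a.a.b.(X + X)) + (rec X. a.a.b.(X + X))) :: -a-> t2
  t2 = b.((rec X. a.a.b.(X + X)) + (rec X. a.a.b.(X + X))) :: -b-> t3
  t3 = (rec X. a.a.b.(X + X)) + (rec X. a.a.b.(X + X)) :: -a-> t1
Executing aac from P (initial set {s0}):
  [1] a ⇒ {s1}
  [2] a ⇒ {s2}
  [3] c ⇒ {s3}
  — P admits the full trace.
Executing aac from Q (initial set {t0}):
  [1] a ⇒ {t1}
  [2] a ⇒ {t2}
  [3] c ⇒ ∅ (Q stuck)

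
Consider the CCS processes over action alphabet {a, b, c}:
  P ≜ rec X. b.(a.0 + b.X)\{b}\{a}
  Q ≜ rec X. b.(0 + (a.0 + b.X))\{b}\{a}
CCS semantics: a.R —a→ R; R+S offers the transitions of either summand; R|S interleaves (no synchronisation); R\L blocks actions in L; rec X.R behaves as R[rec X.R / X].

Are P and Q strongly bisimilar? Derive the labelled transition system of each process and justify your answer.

P's transition system — 2 states:
  s0 = rec X. b.(a.0 + b.X)\{b}\{a} has moves --b--▸ s1
  s1 = (a.0 + b.(rec X. b.(a.0 + b.X)\{b}\{a}))\{b}\{a} has moves ·
Q's transition system — 2 states:
  t0 = rec X. b.(0 + (a.0 + b.X))\{b}\{a} has moves --b--▸ t1
  t1 = (0 + (a.0 + b.(rec X. b.(0 + (a.0 + b.X))\{b}\{a})))\{b}\{a} has moves ·
Partition-refinement fixed point:
  B0 = {s0, t0}
  B1 = {s1, t1}
s0 ∈ B0, t0 ∈ B0 → same block

P ~ Q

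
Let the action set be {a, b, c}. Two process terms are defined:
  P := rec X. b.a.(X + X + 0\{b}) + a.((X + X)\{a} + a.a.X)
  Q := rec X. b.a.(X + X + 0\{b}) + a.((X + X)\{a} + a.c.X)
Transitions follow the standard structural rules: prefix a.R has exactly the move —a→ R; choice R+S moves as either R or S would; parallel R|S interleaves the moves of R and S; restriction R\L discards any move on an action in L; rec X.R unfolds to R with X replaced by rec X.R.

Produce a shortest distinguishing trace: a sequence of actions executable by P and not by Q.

aaa

Reachable graph of P (6 states):
  u0 = rec X. b.a.(X + X + 0\{b}) + a.((X + X)\{a} + a.a.X) | --a--▸ u1, --b--▸ u2
  u1 = ((rec X. b.a.(X + X + 0\{b}) + a.((X + X)\{a} + a.a.X)) + (rec X. b.a.(X + X + 0\{b}) + a.((X + X)\{a} + a.a.X)))\{a} + a.a.(rec X. b.a.(X + X + 0\{b}) + a.((X + X)\{a} + a.a.X)) | --a--▸ u3, --b--▸ u4
  u2 = a.((rec X. b.a.(X + X + 0\{b}) + a.((X + X)\{a} + a.a.X)) + (rec X. b.a.(X + X + 0\{b}) + a.((X + X)\{a} + a.a.X)) + 0\{b}) | --a--▸ u5
  u3 = a.(rec X. b.a.(X + X + 0\{b}) + a.((X + X)\{a} + a.a.X)) | --a--▸ u0
  u4 = (a.((rec X. b.a.(X + X + 0\{b}) + a.((X + X)\{a} + a.a.X)) + (rec X. b.a.(X + X + 0\{b}) + a.((X + X)\{a} + a.a.X)) + 0\{b}))\{a} | stopped
  u5 = (rec X. b.a.(X + X + 0\{b}) + a.((X + X)\{a} + a.a.X)) + (rec X. b.a.(X + X + 0\{b}) + a.((X + X)\{a} + a.a.X)) + 0\{b} | --a--▸ u1, --b--▸ u2
Reachable graph of Q (6 states):
  v0 = rec X. b.a.(X + X + 0\{b}) + a.((X + X)\{a} + a.c.X) | --a--▸ v1, --b--▸ v2
  v1 = ((rec X. b.a.(X + X + 0\{b}) + a.((X + X)\{a} + a.c.X)) + (rec X. b.a.(X + X + 0\{b}) + a.((X + X)\{a} + a.c.X)))\{a} + a.c.(rec X. b.a.(X + X + 0\{b}) + a.((X + X)\{a} + a.c.X)) | --a--▸ v3, --b--▸ v4
  v2 = a.((rec X. b.a.(X + X + 0\{b}) + a.((X + X)\{a} + a.c.X)) + (rec X. b.a.(X + X + 0\{b}) + a.((X + X)\{a} + a.c.X)) + 0\{b}) | --a--▸ v5
  v3 = c.(rec X. b.a.(X + X + 0\{b}) + a.((X + X)\{a} + a.c.X)) | --c--▸ v0
  v4 = (a.((rec X. b.a.(X + X + 0\{b}) + a.((X + X)\{a} + a.c.X)) + (rec X. b.a.(X + X + 0\{b}) + a.((X + X)\{a} + a.c.X)) + 0\{b}))\{a} | stopped
  v5 = (rec X. b.a.(X + X + 0\{b}) + a.((X + X)\{a} + a.c.X)) + (rec X. b.a.(X + X + 0\{b}) + a.((X + X)\{a} + a.c.X)) + 0\{b} | --a--▸ v1, --b--▸ v2
Trace ⟨aaa⟩ through P, begin at {u0}:
  step 1 (a): {u1}
  step 2 (a): {u3}
  step 3 (a): {u0}
  — P admits the full trace.
Trace ⟨aaa⟩ through Q, begin at {v0}:
  step 1 (a): {v1}
  step 2 (a): {v3}
  step 3 (a): ∅  — Q cannot continue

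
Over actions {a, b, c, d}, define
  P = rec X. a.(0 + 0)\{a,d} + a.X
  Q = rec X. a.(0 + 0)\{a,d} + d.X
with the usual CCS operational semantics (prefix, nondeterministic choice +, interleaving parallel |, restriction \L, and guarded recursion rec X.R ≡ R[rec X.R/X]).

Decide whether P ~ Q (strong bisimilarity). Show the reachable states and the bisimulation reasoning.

NO

P's transition system — 2 states:
  u0 = rec X. a.(0 + 0)\{a,d} + a.X :: ··a··> u0, ··a··> u1
  u1 = (0 + 0)\{a,d} :: (no moves)
Q's transition system — 2 states:
  v0 = rec X. a.(0 + 0)\{a,d} + d.X :: ··a··> v1, ··d··> v0
  v1 = (0 + 0)\{a,d} :: (no moves)
Bisimilarity quotient blocks:
  B0 = {u0}
  B1 = {u1, v1}
  B2 = {v0}
u0 ∈ B0, v0 ∈ B2 → different blocks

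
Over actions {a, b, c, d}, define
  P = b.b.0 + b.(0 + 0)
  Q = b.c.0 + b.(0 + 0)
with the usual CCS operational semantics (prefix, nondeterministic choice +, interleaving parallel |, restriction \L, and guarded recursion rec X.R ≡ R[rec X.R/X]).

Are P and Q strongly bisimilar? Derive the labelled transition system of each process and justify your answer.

Reachable graph of P (4 states):
  s0 = b.b.0 + b.(0 + 0) → —b→ s1, —b→ s2
  s1 = 0 + 0 → ·
  s2 = b.0 → —b→ s3
  s3 = 0 → ·
Reachable graph of Q (4 states):
  t0 = b.c.0 + b.(0 + 0) → —b→ t1, —b→ t2
  t1 = 0 + 0 → ·
  t2 = c.0 → —c→ t3
  t3 = 0 → ·
Partition-refinement fixed point:
  B0 = {s0}
  B1 = {s1, s3, t1, t3}
  B2 = {s2}
  B3 = {t0}
  B4 = {t2}
s0 ∈ B0, t0 ∈ B3 → different blocks

not bisimilar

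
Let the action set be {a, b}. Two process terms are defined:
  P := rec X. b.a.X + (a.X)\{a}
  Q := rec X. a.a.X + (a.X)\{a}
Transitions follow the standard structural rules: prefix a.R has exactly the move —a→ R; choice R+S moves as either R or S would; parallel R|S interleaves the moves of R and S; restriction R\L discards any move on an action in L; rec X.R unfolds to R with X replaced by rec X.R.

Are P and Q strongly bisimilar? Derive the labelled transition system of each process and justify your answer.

Reachable graph of P (2 states):
  m0 = rec X. b.a.X + (a.X)\{a} | =b=> m1
  m1 = a.(rec X. b.a.X + (a.X)\{a}) | =a=> m0
Reachable graph of Q (2 states):
  n0 = rec X. a.a.X + (a.X)\{a} | =a=> n1
  n1 = a.(rec X. a.a.X + (a.X)\{a}) | =a=> n0
Coarsest stable partition (strong bisimilarity classes):
  B0 = {m0}
  B1 = {m1}
  B2 = {n0, n1}
m0 ∈ B0, n0 ∈ B2 → different blocks

NO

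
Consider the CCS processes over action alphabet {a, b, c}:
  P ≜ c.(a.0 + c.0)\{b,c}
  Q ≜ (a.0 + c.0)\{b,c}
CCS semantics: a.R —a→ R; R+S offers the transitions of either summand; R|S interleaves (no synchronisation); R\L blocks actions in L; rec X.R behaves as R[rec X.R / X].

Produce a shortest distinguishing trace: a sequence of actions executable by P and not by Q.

c

Reachable graph of P (3 states):
  s0 = c.(a.0 + c.0)\{b,c} → ··c··> s1
  s1 = (a.0 + c.0)\{b,c} → ··a··> s2
  s2 = 0\{b,c} → stopped
Reachable graph of Q (2 states):
  t0 = (a.0 + c.0)\{b,c} → ··a··> t1
  t1 = 0\{b,c} → stopped
Executing c from P (initial set {s0}):
  [1] c ⇒ {s1}
  P completes σ.
Executing c from Q (initial set {t0}):
  [1] c ⇒ ∅  — Q cannot continue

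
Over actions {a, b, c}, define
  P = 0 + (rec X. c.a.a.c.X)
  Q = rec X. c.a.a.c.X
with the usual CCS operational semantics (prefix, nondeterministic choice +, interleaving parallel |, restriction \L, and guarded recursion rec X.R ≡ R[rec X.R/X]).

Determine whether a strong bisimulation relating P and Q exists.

P's transition system — 5 states:
  m0 = 0 + (rec X. c.a.a.c.X) has moves --c--▸ m1
  m1 = a.a.c.(rec X. c.a.a.c.X) has moves --a--▸ m2
  m2 = a.c.(rec X. c.a.a.c.X) has moves --a--▸ m3
  m3 = c.(rec X. c.a.a.c.X) has moves --c--▸ m4
  m4 = rec X. c.a.a.c.X has moves --c--▸ m1
Q's transition system — 4 states:
  n0 = rec X. c.a.a.c.X has moves --c--▸ n1
  n1 = a.a.c.(rec X. c.a.a.c.X) has moves --a--▸ n2
  n2 = a.c.(rec X. c.a.a.c.X) has moves --a--▸ n3
  n3 = c.(rec X. c.a.a.c.X) has moves --c--▸ n0
Bisimilarity quotient blocks:
  B0 = {m0, m4, n0}
  B1 = {m1, n1}
  B2 = {m2, n2}
  B3 = {m3, n3}
m0 ∈ B0, n0 ∈ B0 → same block

bisimilar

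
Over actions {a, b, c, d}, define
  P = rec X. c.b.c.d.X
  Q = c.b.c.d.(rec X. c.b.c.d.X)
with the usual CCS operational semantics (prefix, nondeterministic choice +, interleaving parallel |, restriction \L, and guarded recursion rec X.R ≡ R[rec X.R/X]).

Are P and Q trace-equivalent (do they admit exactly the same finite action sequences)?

P's transition system — 4 states:
  u0 = rec X. c.b.c.d.X ⊢ ··c··> u1
  u1 = b.c.d.(rec X. c.b.c.d.X) ⊢ ··b··> u2
  u2 = c.d.(rec X. c.b.c.d.X) ⊢ ··c··> u3
  u3 = d.(rec X. c.b.c.d.X) ⊢ ··d··> u0
Q's transition system — 5 states:
  v0 = c.b.c.d.(rec X. c.b.c.d.X) ⊢ ··c··> v1
  v1 = b.c.d.(rec X. c.b.c.d.X) ⊢ ··b··> v2
  v2 = c.d.(rec X. c.b.c.d.X) ⊢ ··c··> v3
  v3 = d.(rec X. c.b.c.d.X) ⊢ ··d··> v4
  v4 = rec X. c.b.c.d.X ⊢ ··c··> v1
Bisimilarity quotient blocks:
  B0 = {u0, v0, v4}
  B1 = {u1, v1}
  B2 = {u2, v2}
  B3 = {u3, v3}
u0 ∈ B0, v0 ∈ B0 → same block
Bisimilar ⇒ trace-equivalent.

trace-equivalent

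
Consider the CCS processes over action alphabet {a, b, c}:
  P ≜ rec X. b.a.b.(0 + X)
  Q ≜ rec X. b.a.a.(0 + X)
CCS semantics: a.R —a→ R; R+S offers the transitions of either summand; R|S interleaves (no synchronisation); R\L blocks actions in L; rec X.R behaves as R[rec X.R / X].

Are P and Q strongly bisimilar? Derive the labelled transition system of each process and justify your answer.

LTS(P): 4 reachable states
  m0 = rec X. b.a.b.(0 + X) ⊢ -b-> m1
  m1 = a.b.(0 + (rec X. b.a.b.(0 + X))) ⊢ -a-> m2
  m2 = b.(0 + (rec X. b.a.b.(0 + X))) ⊢ -b-> m3
  m3 = 0 + (rec X. b.a.b.(0 + X)) ⊢ -b-> m1
LTS(Q): 4 reachable states
  n0 = rec X. b.a.a.(0 + X) ⊢ -b-> n1
  n1 = a.a.(0 + (rec X. b.a.a.(0 + X))) ⊢ -a-> n2
  n2 = a.(0 + (rec X. b.a.a.(0 + X))) ⊢ -a-> n3
  n3 = 0 + (rec X. b.a.a.(0 + X)) ⊢ -b-> n1
Partition-refinement fixed point:
  B0 = {m0, m3}
  B1 = {m1}
  B2 = {m2}
  B3 = {n0, n3}
  B4 = {n1}
  B5 = {n2}
m0 ∈ B0, n0 ∈ B3 → different blocks

not bisimilar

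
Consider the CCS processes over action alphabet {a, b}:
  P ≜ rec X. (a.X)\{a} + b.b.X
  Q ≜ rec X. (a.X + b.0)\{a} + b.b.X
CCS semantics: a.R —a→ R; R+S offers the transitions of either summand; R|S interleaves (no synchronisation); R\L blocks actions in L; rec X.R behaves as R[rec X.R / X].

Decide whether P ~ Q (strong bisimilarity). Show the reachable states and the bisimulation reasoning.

NO

Reachable graph of P (2 states):
  p0 = rec X. (a.X)\{a} + b.b.X has moves =b=> p1
  p1 = b.(rec X. (a.X)\{a} + b.b.X) has moves =b=> p0
Reachable graph of Q (3 states):
  q0 = rec X. (a.X + b.0)\{a} + b.b.X has moves =b=> q1, =b=> q2
  q1 = 0\{a} has moves ∅
  q2 = b.(rec X. (a.X + b.0)\{a} + b.b.X) has moves =b=> q0
Bisimilarity quotient blocks:
  B0 = {p0, p1}
  B1 = {q0}
  B2 = {q1}
  B3 = {q2}
p0 ∈ B0, q0 ∈ B1 → different blocks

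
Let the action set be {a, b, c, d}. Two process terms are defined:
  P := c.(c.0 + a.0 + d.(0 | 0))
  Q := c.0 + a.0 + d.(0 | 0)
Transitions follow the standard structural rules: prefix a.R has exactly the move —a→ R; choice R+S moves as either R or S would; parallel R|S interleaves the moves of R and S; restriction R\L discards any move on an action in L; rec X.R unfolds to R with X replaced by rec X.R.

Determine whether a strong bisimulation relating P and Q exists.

P's transition system — 4 states:
  u0 = c.(c.0 + a.0 + d.(0 | 0)) ⊢ =c=> u1
  u1 = c.0 + a.0 + d.(0 | 0) ⊢ =a=> u2, =c=> u2, =d=> u3
  u2 = 0 ⊢ ∅
  u3 = 0 | 0 ⊢ ∅
Q's transition system — 3 states:
  v0 = c.0 + a.0 + d.(0 | 0) ⊢ =a=> v1, =c=> v1, =d=> v2
  v1 = 0 ⊢ ∅
  v2 = 0 | 0 ⊢ ∅
Partition-refinement fixed point:
  B0 = {u0}
  B1 = {u1, v0}
  B2 = {u2, u3, v1, v2}
u0 ∈ B0, v0 ∈ B1 → different blocks

NO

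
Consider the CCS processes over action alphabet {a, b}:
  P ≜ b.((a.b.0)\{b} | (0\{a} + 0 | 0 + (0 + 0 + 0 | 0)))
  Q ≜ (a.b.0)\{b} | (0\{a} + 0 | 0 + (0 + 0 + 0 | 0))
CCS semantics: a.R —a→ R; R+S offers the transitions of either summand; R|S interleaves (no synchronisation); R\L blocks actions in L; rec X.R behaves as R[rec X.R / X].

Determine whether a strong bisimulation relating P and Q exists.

not bisimilar

Reachable graph of P (3 states):
  m0 = b.((a.b.0)\{b} | (0\{a} + 0 | 0 + (0 + 0 + 0 | 0))) ⊢ -b-> m1
  m1 = (a.b.0)\{b} | (0\{a} + 0 | 0 + (0 + 0 + 0 | 0)) ⊢ -a-> m2
  m2 = (b.0)\{b} | (0\{a} + 0 | 0 + (0 + 0 + 0 | 0)) ⊢ stopped
Reachable graph of Q (2 states):
  n0 = (a.b.0)\{b} | (0\{a} + 0 | 0 + (0 + 0 + 0 | 0)) ⊢ -a-> n1
  n1 = (b.0)\{b} | (0\{a} + 0 | 0 + (0 + 0 + 0 | 0)) ⊢ stopped
Partition-refinement fixed point:
  B0 = {m0}
  B1 = {m1, n0}
  B2 = {m2, n1}
m0 ∈ B0, n0 ∈ B1 → different blocks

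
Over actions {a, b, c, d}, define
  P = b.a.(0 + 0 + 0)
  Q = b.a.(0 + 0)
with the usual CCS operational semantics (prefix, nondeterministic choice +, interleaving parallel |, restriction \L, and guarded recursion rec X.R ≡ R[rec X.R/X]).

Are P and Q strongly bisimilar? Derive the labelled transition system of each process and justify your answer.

LTS(P): 3 reachable states
  s0 = b.a.(0 + 0 + 0) ⊢ -b-> s1
  s1 = a.(0 + 0 + 0) ⊢ -a-> s2
  s2 = 0 + 0 + 0 ⊢ ∅
LTS(Q): 3 reachable states
  t0 = b.a.(0 + 0) ⊢ -b-> t1
  t1 = a.(0 + 0) ⊢ -a-> t2
  t2 = 0 + 0 ⊢ ∅
Coarsest stable partition (strong bisimilarity classes):
  B0 = {s0, t0}
  B1 = {s1, t1}
  B2 = {s2, t2}
s0 ∈ B0, t0 ∈ B0 → same block

YES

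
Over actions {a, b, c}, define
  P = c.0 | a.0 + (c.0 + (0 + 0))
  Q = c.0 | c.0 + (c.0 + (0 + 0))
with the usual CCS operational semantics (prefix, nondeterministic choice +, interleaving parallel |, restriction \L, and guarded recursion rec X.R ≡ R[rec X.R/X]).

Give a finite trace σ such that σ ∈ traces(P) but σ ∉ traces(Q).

a

Reachable graph of P (5 states):
  p0 = c.0 | a.0 + (c.0 + (0 + 0)) has moves =a=> p1, =c=> p2, =c=> p3
  p1 = c.0 | 0 has moves =c=> p4
  p2 = 0 has moves stopped
  p3 = 0 | a.0 has moves =a=> p4
  p4 = 0 | 0 has moves stopped
Reachable graph of Q (5 states):
  q0 = c.0 | c.0 + (c.0 + (0 + 0)) has moves =c=> q1, =c=> q2, =c=> q3
  q1 = 0 has moves stopped
  q2 = 0 | c.0 has moves =c=> q4
  q3 = c.0 | 0 has moves =c=> q4
  q4 = 0 | 0 has moves stopped
Run σ = ⟨a⟩ on P: start {p0}
  after a @ step 1: {p1}
  P completes σ.
Run σ = ⟨a⟩ on Q: start {q0}
  after a @ step 1: ∅ (Q stuck)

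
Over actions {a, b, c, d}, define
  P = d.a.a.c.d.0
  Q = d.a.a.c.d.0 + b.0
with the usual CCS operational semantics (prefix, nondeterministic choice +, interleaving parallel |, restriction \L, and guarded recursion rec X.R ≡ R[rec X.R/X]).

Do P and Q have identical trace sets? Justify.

P's transition system — 6 states:
  s0 = d.a.a.c.d.0 → —d→ s1
  s1 = a.a.c.d.0 → —a→ s2
  s2 = a.c.d.0 → —a→ s3
  s3 = c.d.0 → —c→ s4
  s4 = d.0 → —d→ s5
  s5 = 0 → (no moves)
Q's transition system — 6 states:
  t0 = d.a.a.c.d.0 + b.0 → —b→ t1, —d→ t2
  t1 = 0 → (no moves)
  t2 = a.a.c.d.0 → —a→ t3
  t3 = a.c.d.0 → —a→ t4
  t4 = c.d.0 → —c→ t5
  t5 = d.0 → —d→ t1
Trace ⟨b⟩ through Q, begin at {t0}:
  after b @ step 1: {t1}
  Q completes σ.
Trace ⟨b⟩ through P, begin at {s0}:
  after b @ step 1: no successor for P

traces(P) ≠ traces(Q) — witness ⟨b⟩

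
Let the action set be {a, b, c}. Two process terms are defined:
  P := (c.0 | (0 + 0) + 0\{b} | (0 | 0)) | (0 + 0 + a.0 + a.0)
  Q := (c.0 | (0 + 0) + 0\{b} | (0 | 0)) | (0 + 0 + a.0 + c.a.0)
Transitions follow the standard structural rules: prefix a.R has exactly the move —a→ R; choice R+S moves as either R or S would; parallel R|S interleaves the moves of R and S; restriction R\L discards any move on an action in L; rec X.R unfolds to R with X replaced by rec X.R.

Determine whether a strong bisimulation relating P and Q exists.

P's transition system — 4 states:
  u0 = (c.0 | (0 + 0) + 0\{b} | (0 | 0)) | (0 + 0 + a.0 + a.0) has moves -a-> u1, -c-> u2
  u1 = (c.0 | (0 + 0) + 0\{b} | (0 | 0)) | 0 has moves -c-> u3
  u2 = 0 | (0 + 0) | (0 + 0 + a.0 + a.0) has moves -a-> u3
  u3 = 0 | (0 + 0) | 0 has moves ·
Q's transition system — 6 states:
  v0 = (c.0 | (0 + 0) + 0\{b} | (0 | 0)) | (0 + 0 + a.0 + c.a.0) has moves -a-> v1, -c-> v2, -c-> v3
  v1 = (c.0 | (0 + 0) + 0\{b} | (0 | 0)) | 0 has moves -c-> v4
  v2 = (c.0 | (0 + 0) + 0\{b} | (0 | 0)) | a.0 has moves -a-> v1, -c-> v5
  v3 = 0 | (0 + 0) | (0 + 0 + a.0 + c.a.0) has moves -a-> v4, -c-> v5
  v4 = 0 | (0 + 0) | 0 has moves ·
  v5 = 0 | (0 + 0) | a.0 has moves -a-> v4
Bisimilarity quotient blocks:
  B0 = {u0, v2}
  B1 = {u2, v5}
  B2 = {u3, v4}
  B3 = {u1, v1}
  B4 = {v0}
  B5 = {v3}
u0 ∈ B0, v0 ∈ B4 → different blocks

NO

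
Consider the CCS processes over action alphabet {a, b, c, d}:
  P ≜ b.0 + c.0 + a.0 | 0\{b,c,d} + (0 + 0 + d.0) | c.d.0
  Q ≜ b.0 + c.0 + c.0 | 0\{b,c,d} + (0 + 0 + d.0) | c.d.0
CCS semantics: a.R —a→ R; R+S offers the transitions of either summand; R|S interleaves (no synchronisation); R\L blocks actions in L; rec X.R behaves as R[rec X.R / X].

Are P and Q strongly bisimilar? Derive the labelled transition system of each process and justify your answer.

P ≁ Q

LTS(P): 8 reachable states
  p0 = b.0 + c.0 + a.0 | 0\{b,c,d} + (0 + 0 + d.0) | c.d.0 :: --a--▸ p1, --b--▸ p2, --c--▸ p2, --c--▸ p3, --d--▸ p4
  p1 = 0 | 0\{b,c,d} :: ∅
  p2 = 0 :: ∅
  p3 = (0 + 0 + d.0) | d.0 :: --d--▸ p5, --d--▸ p6
  p4 = 0 | c.d.0 :: --c--▸ p6
  p5 = (0 + 0 + d.0) | 0 :: --d--▸ p7
  p6 = 0 | d.0 :: --d--▸ p7
  p7 = 0 | 0 :: ∅
LTS(Q): 8 reachable states
  q0 = b.0 + c.0 + c.0 | 0\{b,c,d} + (0 + 0 + d.0) | c.d.0 :: --b--▸ q1, --c--▸ q1, --c--▸ q2, --c--▸ q3, --d--▸ q4
  q1 = 0 :: ∅
  q2 = (0 + 0 + d.0) | d.0 :: --d--▸ q5, --d--▸ q6
  q3 = 0 | 0\{b,c,d} :: ∅
  q4 = 0 | c.d.0 :: --c--▸ q6
  q5 = (0 + 0 + d.0) | 0 :: --d--▸ q7
  q6 = 0 | d.0 :: --d--▸ q7
  q7 = 0 | 0 :: ∅
Bisimilarity quotient blocks:
  B0 = {p0}
  B1 = {p4, q4}
  B2 = {p5, p6, q5, q6}
  B3 = {p1, p2, p7, q1, q3, q7}
  B4 = {p3, q2}
  B5 = {q0}
p0 ∈ B0, q0 ∈ B5 → different blocks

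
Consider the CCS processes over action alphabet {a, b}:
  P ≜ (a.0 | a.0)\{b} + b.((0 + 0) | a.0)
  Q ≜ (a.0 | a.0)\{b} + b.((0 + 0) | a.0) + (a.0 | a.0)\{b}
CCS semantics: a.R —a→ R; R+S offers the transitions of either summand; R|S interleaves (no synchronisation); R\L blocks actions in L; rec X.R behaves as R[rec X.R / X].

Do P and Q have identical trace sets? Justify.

P's transition system — 6 states:
  s0 = (a.0 | a.0)\{b} + b.((0 + 0) | a.0) | -a-> s1, -a-> s2, -b-> s3
  s1 = (0 | a.0)\{b} | -a-> s4
  s2 = (a.0 | 0)\{b} | -a-> s4
  s3 = (0 + 0) | a.0 | -a-> s5
  s4 = (0 | 0)\{b} | (no moves)
  s5 = (0 + 0) | 0 | (no moves)
Q's transition system — 6 states:
  t0 = (a.0 | a.0)\{b} + b.((0 + 0) | a.0) + (a.0 | a.0)\{b} | -a-> t1, -a-> t2, -b-> t3
  t1 = (0 | a.0)\{b} | -a-> t4
  t2 = (a.0 | 0)\{b} | -a-> t4
  t3 = (0 + 0) | a.0 | -a-> t5
  t4 = (0 | 0)\{b} | (no moves)
  t5 = (0 + 0) | 0 | (no moves)
Bisimilarity quotient blocks:
  B0 = {s0, t0}
  B1 = {s1, s2, s3, t1, t2, t3}
  B2 = {s4, s5, t4, t5}
s0 ∈ B0, t0 ∈ B0 → same block
Bisimilar ⇒ trace-equivalent.

trace-equivalent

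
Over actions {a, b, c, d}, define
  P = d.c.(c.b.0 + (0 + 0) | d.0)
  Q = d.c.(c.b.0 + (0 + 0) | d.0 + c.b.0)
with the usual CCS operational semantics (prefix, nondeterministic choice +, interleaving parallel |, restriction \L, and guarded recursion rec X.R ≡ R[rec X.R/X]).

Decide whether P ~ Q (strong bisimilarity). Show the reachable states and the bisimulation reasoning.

P ~ Q

P's transition system — 6 states:
  u0 = d.c.(c.b.0 + (0 + 0) | d.0) :: --d--▸ u1
  u1 = c.(c.b.0 + (0 + 0) | d.0) :: --c--▸ u2
  u2 = c.b.0 + (0 + 0) | d.0 :: --c--▸ u3, --d--▸ u4
  u3 = b.0 :: --b--▸ u5
  u4 = (0 + 0) | 0 :: ·
  u5 = 0 :: ·
Q's transition system — 6 states:
  v0 = d.c.(c.b.0 + (0 + 0) | d.0 + c.b.0) :: --d--▸ v1
  v1 = c.(c.b.0 + (0 + 0) | d.0 + c.b.0) :: --c--▸ v2
  v2 = c.b.0 + (0 + 0) | d.0 + c.b.0 :: --c--▸ v3, --d--▸ v4
  v3 = b.0 :: --b--▸ v5
  v4 = (0 + 0) | 0 :: ·
  v5 = 0 :: ·
Bisimilarity quotient blocks:
  B0 = {u0, v0}
  B1 = {u1, v1}
  B2 = {u2, v2}
  B3 = {u4, u5, v4, v5}
  B4 = {u3, v3}
u0 ∈ B0, v0 ∈ B0 → same block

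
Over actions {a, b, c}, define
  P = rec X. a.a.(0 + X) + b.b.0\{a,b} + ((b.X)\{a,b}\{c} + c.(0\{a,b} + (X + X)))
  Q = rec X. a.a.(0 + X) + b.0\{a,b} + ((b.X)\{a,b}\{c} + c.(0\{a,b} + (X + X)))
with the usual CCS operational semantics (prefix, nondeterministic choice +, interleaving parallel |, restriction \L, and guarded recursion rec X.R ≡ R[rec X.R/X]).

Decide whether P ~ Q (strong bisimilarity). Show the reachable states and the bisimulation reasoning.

not bisimilar

LTS(P): 6 reachable states
  u0 = rec X. a.a.(0 + X) + b.b.0\{a,b} + ((b.X)\{a,b}\{c} + c.(0\{a,b} + (X + X))) ⊢ —a→ u1, —b→ u2, —c→ u3
  u1 = a.(0 + (rec X. a.a.(0 + X) + b.b.0\{a,b} + ((b.X)\{a,b}\{c} + c.(0\{a,b} + (X + X))))) ⊢ —a→ u4
  u2 = b.0\{a,b} ⊢ —b→ u5
  u3 = 0\{a,b} + ((rec X. a.a.(0 + X) + b.b.0\{a,b} + ((b.X)\{a,b}\{c} + c.(0\{a,b} + (X + X)))) + (rec X. a.a.(0 + X) + b.b.0\{a,b} + ((b.X)\{a,b}\{c} + c.(0\{a,b} + (X + X))))) ⊢ —a→ u1, —b→ u2, —c→ u3
  u4 = 0 + (rec X. a.a.(0 + X) + b.b.0\{a,b} + ((b.X)\{a,b}\{c} + c.(0\{a,b} + (X + X)))) ⊢ —a→ u1, —b→ u2, —c→ u3
  u5 = 0\{a,b} ⊢ deadlocked
LTS(Q): 5 reachable states
  v0 = rec X. a.a.(0 + X) + b.0\{a,b} + ((b.X)\{a,b}\{c} + c.(0\{a,b} + (X + X))) ⊢ —a→ v1, —b→ v2, —c→ v3
  v1 = a.(0 + (rec X. a.a.(0 + X) + b.0\{a,b} + ((b.X)\{a,b}\{c} + c.(0\{a,b} + (X + X))))) ⊢ —a→ v4
  v2 = 0\{a,b} ⊢ deadlocked
  v3 = 0\{a,b} + ((rec X. a.a.(0 + X) + b.0\{a,b} + ((b.X)\{a,b}\{c} + c.(0\{a,b} + (X + X)))) + (rec X. a.a.(0 + X) + b.0\{a,b} + ((b.X)\{a,b}\{c} + c.(0\{a,b} + (X + X))))) ⊢ —a→ v1, —b→ v2, —c→ v3
  v4 = 0 + (rec X. a.a.(0 + X) + b.0\{a,b} + ((b.X)\{a,b}\{c} + c.(0\{a,b} + (X + X)))) ⊢ —a→ v1, —b→ v2, —c→ v3
Partition-refinement fixed point:
  B0 = {u0, u3, u4}
  B1 = {u1}
  B2 = {u2}
  B3 = {u5, v2}
  B4 = {v0, v3, v4}
  B5 = {v1}
u0 ∈ B0, v0 ∈ B4 → different blocks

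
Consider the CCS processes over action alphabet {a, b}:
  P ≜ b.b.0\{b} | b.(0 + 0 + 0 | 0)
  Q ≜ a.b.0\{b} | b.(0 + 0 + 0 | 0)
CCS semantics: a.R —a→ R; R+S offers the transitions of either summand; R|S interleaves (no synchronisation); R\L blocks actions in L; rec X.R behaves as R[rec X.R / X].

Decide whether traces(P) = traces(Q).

LTS(P): 6 reachable states
  m0 = b.b.0\{b} | b.(0 + 0 + 0 | 0) ⊢ ··b··> m1, ··b··> m2
  m1 = b.0\{b} | b.(0 + 0 + 0 | 0) ⊢ ··b··> m3, ··b··> m4
  m2 = b.b.0\{b} | (0 + 0 + 0 | 0) ⊢ ··b··> m4
  m3 = 0\{b} | b.(0 + 0 + 0 | 0) ⊢ ··b··> m5
  m4 = b.0\{b} | (0 + 0 + 0 | 0) ⊢ ··b··> m5
  m5 = 0\{b} | (0 + 0 + 0 | 0) ⊢ ·
LTS(Q): 6 reachable states
  n0 = a.b.0\{b} | b.(0 + 0 + 0 | 0) ⊢ ··a··> n1, ··b··> n2
  n1 = b.0\{b} | b.(0 + 0 + 0 | 0) ⊢ ··b··> n3, ··b··> n4
  n2 = a.b.0\{b} | (0 + 0 + 0 | 0) ⊢ ··a··> n4
  n3 = 0\{b} | b.(0 + 0 + 0 | 0) ⊢ ··b··> n5
  n4 = b.0\{b} | (0 + 0 + 0 | 0) ⊢ ··b··> n5
  n5 = 0\{b} | (0 + 0 + 0 | 0) ⊢ ·
Trace ⟨bb⟩ through P, begin at {m0}:
  [1] b ⇒ {m1, m2}
  [2] b ⇒ {m3, m4}
  P completes σ.
Trace ⟨bb⟩ through Q, begin at {n0}:
  [1] b ⇒ {n2}
  [2] b ⇒ no successor for Q

NO — witness ⟨bb⟩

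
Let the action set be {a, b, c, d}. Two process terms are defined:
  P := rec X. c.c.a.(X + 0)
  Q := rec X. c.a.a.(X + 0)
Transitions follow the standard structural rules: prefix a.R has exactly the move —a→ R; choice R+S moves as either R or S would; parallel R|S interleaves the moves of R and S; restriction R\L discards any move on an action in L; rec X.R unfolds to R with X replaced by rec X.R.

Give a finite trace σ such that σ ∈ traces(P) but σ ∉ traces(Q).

Reachable graph of P (4 states):
  u0 = rec X. c.c.a.(X + 0) → ··c··> u1
  u1 = c.a.((rec X. c.c.a.(X + 0)) + 0) → ··c··> u2
  u2 = a.((rec X. c.c.a.(X + 0)) + 0) → ··a··> u3
  u3 = (rec X. c.c.a.(X + 0)) + 0 → ··c··> u1
Reachable graph of Q (4 states):
  v0 = rec X. c.a.a.(X + 0) → ··c··> v1
  v1 = a.a.((rec X. c.a.a.(X + 0)) + 0) → ··a··> v2
  v2 = a.((rec X. c.a.a.(X + 0)) + 0) → ··a··> v3
  v3 = (rec X. c.a.a.(X + 0)) + 0 → ··c··> v1
Run σ = ⟨cc⟩ on P: start {u0}
  [1] c ⇒ {u1}
  [2] c ⇒ {u2}
  ✓ P
Run σ = ⟨cc⟩ on Q: start {v0}
  [1] c ⇒ {v1}
  [2] c ⇒ ∅  — Q cannot continue

cc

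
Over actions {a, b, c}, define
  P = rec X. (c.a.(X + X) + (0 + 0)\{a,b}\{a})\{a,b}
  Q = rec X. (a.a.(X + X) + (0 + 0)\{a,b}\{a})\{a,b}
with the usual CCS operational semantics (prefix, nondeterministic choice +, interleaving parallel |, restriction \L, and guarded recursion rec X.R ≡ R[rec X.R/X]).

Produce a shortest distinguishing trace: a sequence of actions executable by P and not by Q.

c

Reachable graph of P (2 states):
  s0 = rec X. (c.a.(X + X) + (0 + 0)\{a,b}\{a})\{a,b} :: --c--▸ s1
  s1 = (a.((rec X. (c.a.(X + X) + (0 + 0)\{a,b}\{a})\{a,b}) + (rec X. (c.a.(X + X) + (0 + 0)\{a,b}\{a})\{a,b})))\{a,b} :: deadlocked
Reachable graph of Q (1 states):
  t0 = rec X. (a.a.(X + X) + (0 + 0)\{a,b}\{a})\{a,b} :: deadlocked
Trace ⟨c⟩ through P, begin at {s0}:
  step 1 (c): {s1}
  ✓ P
Trace ⟨c⟩ through Q, begin at {t0}:
  step 1 (c): ∅ (Q stuck)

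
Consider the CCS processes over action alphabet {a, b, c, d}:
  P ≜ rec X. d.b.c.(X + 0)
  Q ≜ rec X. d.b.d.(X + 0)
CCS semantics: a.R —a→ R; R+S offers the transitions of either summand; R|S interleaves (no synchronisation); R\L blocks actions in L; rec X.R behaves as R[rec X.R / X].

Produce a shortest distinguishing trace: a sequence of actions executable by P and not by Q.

dbc

P's transition system — 4 states:
  s0 = rec X. d.b.c.(X + 0) has moves ··d··> s1
  s1 = b.c.((rec X. d.b.c.(X + 0)) + 0) has moves ··b··> s2
  s2 = c.((rec X. d.b.c.(X + 0)) + 0) has moves ··c··> s3
  s3 = (rec X. d.b.c.(X + 0)) + 0 has moves ··d··> s1
Q's transition system — 4 states:
  t0 = rec X. d.b.d.(X + 0) has moves ··d··> t1
  t1 = b.d.((rec X. d.b.d.(X + 0)) + 0) has moves ··b··> t2
  t2 = d.((rec X. d.b.d.(X + 0)) + 0) has moves ··d··> t3
  t3 = (rec X. d.b.d.(X + 0)) + 0 has moves ··d··> t1
Run σ = ⟨dbc⟩ on P: start {s0}
  [1] d ⇒ {s1}
  [2] b ⇒ {s2}
  [3] c ⇒ {s3}
  P completes σ.
Run σ = ⟨dbc⟩ on Q: start {t0}
  [1] d ⇒ {t1}
  [2] b ⇒ {t2}
  [3] c ⇒ ∅  — Q cannot continue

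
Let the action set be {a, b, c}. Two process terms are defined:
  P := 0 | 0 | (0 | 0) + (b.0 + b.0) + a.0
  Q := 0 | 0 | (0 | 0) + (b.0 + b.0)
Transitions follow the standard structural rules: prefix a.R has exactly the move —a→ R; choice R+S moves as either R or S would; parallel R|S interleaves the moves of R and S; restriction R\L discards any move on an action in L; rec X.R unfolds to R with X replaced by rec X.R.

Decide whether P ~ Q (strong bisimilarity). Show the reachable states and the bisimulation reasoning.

P ≁ Q

P's transition system — 2 states:
  p0 = 0 | 0 | (0 | 0) + (b.0 + b.0) + a.0 :: ··a··> p1, ··b··> p1
  p1 = 0 :: deadlocked
Q's transition system — 2 states:
  q0 = 0 | 0 | (0 | 0) + (b.0 + b.0) :: ··b··> q1
  q1 = 0 :: deadlocked
Coarsest stable partition (strong bisimilarity classes):
  B0 = {p0}
  B1 = {p1, q1}
  B2 = {q0}
p0 ∈ B0, q0 ∈ B2 → different blocks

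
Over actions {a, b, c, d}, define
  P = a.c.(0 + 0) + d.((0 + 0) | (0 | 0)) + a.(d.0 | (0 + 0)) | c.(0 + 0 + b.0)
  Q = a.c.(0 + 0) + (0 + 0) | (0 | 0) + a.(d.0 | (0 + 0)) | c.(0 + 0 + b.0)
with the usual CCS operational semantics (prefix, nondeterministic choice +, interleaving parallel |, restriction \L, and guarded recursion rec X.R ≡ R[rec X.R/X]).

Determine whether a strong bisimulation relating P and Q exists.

P ≁ Q

LTS(P): 12 reachable states
  u0 = a.c.(0 + 0) + d.((0 + 0) | (0 | 0)) + a.(d.0 | (0 + 0)) | c.(0 + 0 + b.0) has moves -a-> u1, -a-> u2, -c-> u3, -d-> u4
  u1 = c.(0 + 0) has moves -c-> u5
  u2 = d.0 | (0 + 0) | c.(0 + 0 + b.0) has moves -c-> u6, -d-> u7
  u3 = a.(d.0 | (0 + 0)) | (0 + 0 + b.0) has moves -a-> u6, -b-> u8
  u4 = (0 + 0) | (0 | 0) has moves stopped
  u5 = 0 + 0 has moves stopped
  u6 = d.0 | (0 + 0) | (0 + 0 + b.0) has moves -b-> u9, -d-> u10
  u7 = 0 | (0 + 0) | c.(0 + 0 + b.0) has moves -c-> u10
  u8 = a.(d.0 | (0 + 0)) | 0 has moves -a-> u9
  u9 = d.0 | (0 + 0) | 0 has moves -d-> u11
  u10 = 0 | (0 + 0) | (0 + 0 + b.0) has moves -b-> u11
  u11 = 0 | (0 + 0) | 0 has moves stopped
LTS(Q): 11 reachable states
  v0 = a.c.(0 + 0) + (0 + 0) | (0 | 0) + a.(d.0 | (0 + 0)) | c.(0 + 0 + b.0) has moves -a-> v1, -a-> v2, -c-> v3
  v1 = c.(0 + 0) has moves -c-> v4
  v2 = d.0 | (0 + 0) | c.(0 + 0 + b.0) has moves -c-> v5, -d-> v6
  v3 = a.(d.0 | (0 + 0)) | (0 + 0 + b.0) has moves -a-> v5, -b-> v7
  v4 = 0 + 0 has moves stopped
  v5 = d.0 | (0 + 0) | (0 + 0 + b.0) has moves -b-> v8, -d-> v9
  v6 = 0 | (0 + 0) | c.(0 + 0 + b.0) has moves -c-> v9
  v7 = a.(d.0 | (0 + 0)) | 0 has moves -a-> v8
  v8 = d.0 | (0 + 0) | 0 has moves -d-> v10
  v9 = 0 | (0 + 0) | (0 + 0 + b.0) has moves -b-> v10
  v10 = 0 | (0 + 0) | 0 has moves stopped
Coarsest stable partition (strong bisimilarity classes):
  B0 = {u0}
  B1 = {u1, v1}
  B2 = {u11, u4, u5, v10, v4}
  B3 = {u3, v3}
  B4 = {u8, v7}
  B5 = {u9, v8}
  B6 = {u6, v5}
  B7 = {u10, v9}
  B8 = {u2, v2}
  B9 = {u7, v6}
  B10 = {v0}
u0 ∈ B0, v0 ∈ B10 → different blocks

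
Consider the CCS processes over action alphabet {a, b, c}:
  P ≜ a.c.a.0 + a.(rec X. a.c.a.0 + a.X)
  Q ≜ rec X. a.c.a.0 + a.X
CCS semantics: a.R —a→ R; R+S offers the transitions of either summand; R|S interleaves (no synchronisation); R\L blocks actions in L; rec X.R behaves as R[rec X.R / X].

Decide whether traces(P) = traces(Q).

traces(P) = traces(Q)

LTS(P): 5 reachable states
  m0 = a.c.a.0 + a.(rec X. a.c.a.0 + a.X) → -a-> m1, -a-> m2
  m1 = c.a.0 → -c-> m3
  m2 = rec X. a.c.a.0 + a.X → -a-> m1, -a-> m2
  m3 = a.0 → -a-> m4
  m4 = 0 → deadlocked
LTS(Q): 4 reachable states
  n0 = rec X. a.c.a.0 + a.X → -a-> n0, -a-> n1
  n1 = c.a.0 → -c-> n2
  n2 = a.0 → -a-> n3
  n3 = 0 → deadlocked
Coarsest stable partition (strong bisimilarity classes):
  B0 = {m0, m2, n0}
  B1 = {m1, n1}
  B2 = {m3, n2}
  B3 = {m4, n3}
m0 ∈ B0, n0 ∈ B0 → same block
Bisimilar ⇒ trace-equivalent.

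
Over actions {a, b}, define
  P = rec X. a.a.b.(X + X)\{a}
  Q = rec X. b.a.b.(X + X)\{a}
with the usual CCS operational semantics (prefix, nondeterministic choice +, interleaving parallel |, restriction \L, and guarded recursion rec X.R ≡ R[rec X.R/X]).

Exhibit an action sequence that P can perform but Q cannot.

P's transition system — 4 states:
  m0 = rec X. a.a.b.(X + X)\{a} :: =a=> m1
  m1 = a.b.((rec X. a.a.b.(X + X)\{a}) + (rec X. a.a.b.(X + X)\{a}))\{a} :: =a=> m2
  m2 = b.((rec X. a.a.b.(X + X)\{a}) + (rec X. a.a.b.(X + X)\{a}))\{a} :: =b=> m3
  m3 = ((rec X. a.a.b.(X + X)\{a}) + (rec X. a.a.b.(X + X)\{a}))\{a} :: stopped
Q's transition system — 5 states:
  n0 = rec X. b.a.b.(X + X)\{a} :: =b=> n1
  n1 = a.b.((rec X. b.a.b.(X + X)\{a}) + (rec X. b.a.b.(X + X)\{a}))\{a} :: =a=> n2
  n2 = b.((rec X. b.a.b.(X + X)\{a}) + (rec X. b.a.b.(X + X)\{a}))\{a} :: =b=> n3
  n3 = ((rec X. b.a.b.(X + X)\{a}) + (rec X. b.a.b.(X + X)\{a}))\{a} :: =b=> n4
  n4 = (a.b.((rec X. b.a.b.(X + X)\{a}) + (rec X. b.a.b.(X + X)\{a}))\{a})\{a} :: stopped
Run σ = ⟨a⟩ on P: start {m0}
  after a @ step 1: {m1}
  P completes σ.
Run σ = ⟨a⟩ on Q: start {n0}
  after a @ step 1: ∅ (Q stuck)

a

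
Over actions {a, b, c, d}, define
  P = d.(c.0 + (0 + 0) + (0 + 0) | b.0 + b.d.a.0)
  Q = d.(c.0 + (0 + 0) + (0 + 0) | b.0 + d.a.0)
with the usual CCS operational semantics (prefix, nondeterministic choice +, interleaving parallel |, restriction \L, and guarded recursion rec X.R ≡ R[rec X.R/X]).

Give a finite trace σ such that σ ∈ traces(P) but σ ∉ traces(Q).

LTS(P): 6 reachable states
  m0 = d.(c.0 + (0 + 0) + (0 + 0) | b.0 + b.d.a.0) → --d--▸ m1
  m1 = c.0 + (0 + 0) + (0 + 0) | b.0 + b.d.a.0 → --b--▸ m2, --b--▸ m3, --c--▸ m4
  m2 = (0 + 0) | 0 → deadlocked
  m3 = d.a.0 → --d--▸ m5
  m4 = 0 → deadlocked
  m5 = a.0 → --a--▸ m4
LTS(Q): 5 reachable states
  n0 = d.(c.0 + (0 + 0) + (0 + 0) | b.0 + d.a.0) → --d--▸ n1
  n1 = c.0 + (0 + 0) + (0 + 0) | b.0 + d.a.0 → --b--▸ n2, --c--▸ n3, --d--▸ n4
  n2 = (0 + 0) | 0 → deadlocked
  n3 = 0 → deadlocked
  n4 = a.0 → --a--▸ n3
Trace ⟨dbd⟩ through P, begin at {m0}:
  step 1 (d): {m1}
  step 2 (b): {m2, m3}
  step 3 (d): {m5}
  — P admits the full trace.
Trace ⟨dbd⟩ through Q, begin at {n0}:
  step 1 (d): {n1}
  step 2 (b): {n2}
  step 3 (d): ∅ (Q stuck)

dbd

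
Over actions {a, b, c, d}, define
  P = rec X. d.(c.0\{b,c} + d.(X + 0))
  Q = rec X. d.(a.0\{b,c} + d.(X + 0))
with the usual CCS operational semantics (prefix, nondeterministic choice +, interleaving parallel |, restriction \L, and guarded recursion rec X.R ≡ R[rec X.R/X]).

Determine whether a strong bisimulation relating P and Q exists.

Reachable graph of P (4 states):
  p0 = rec X. d.(c.0\{b,c} + d.(X + 0)) → --d--▸ p1
  p1 = c.0\{b,c} + d.((rec X. d.(c.0\{b,c} + d.(X + 0))) + 0) → --c--▸ p2, --d--▸ p3
  p2 = 0\{b,c} → deadlocked
  p3 = (rec X. d.(c.0\{b,c} + d.(X + 0))) + 0 → --d--▸ p1
Reachable graph of Q (4 states):
  q0 = rec X. d.(a.0\{b,c} + d.(X + 0)) → --d--▸ q1
  q1 = a.0\{b,c} + d.((rec X. d.(a.0\{b,c} + d.(X + 0))) + 0) → --a--▸ q2, --d--▸ q3
  q2 = 0\{b,c} → deadlocked
  q3 = (rec X. d.(a.0\{b,c} + d.(X + 0))) + 0 → --d--▸ q1
Bisimilarity quotient blocks:
  B0 = {p0, p3}
  B1 = {p1}
  B2 = {p2, q2}
  B3 = {q0, q3}
  B4 = {q1}
p0 ∈ B0, q0 ∈ B3 → different blocks

P ≁ Q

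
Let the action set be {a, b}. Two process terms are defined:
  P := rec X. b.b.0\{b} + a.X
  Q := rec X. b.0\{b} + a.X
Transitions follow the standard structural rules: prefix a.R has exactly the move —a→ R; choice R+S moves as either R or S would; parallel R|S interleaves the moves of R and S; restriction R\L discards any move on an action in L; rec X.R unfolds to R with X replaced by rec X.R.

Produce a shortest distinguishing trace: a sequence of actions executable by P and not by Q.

Reachable graph of P (3 states):
  p0 = rec X. b.b.0\{b} + a.X :: —a→ p0, —b→ p1
  p1 = b.0\{b} :: —b→ p2
  p2 = 0\{b} :: ∅
Reachable graph of Q (2 states):
  q0 = rec X. b.0\{b} + a.X :: —a→ q0, —b→ q1
  q1 = 0\{b} :: ∅
Trace ⟨bb⟩ through P, begin at {p0}:
  after b @ step 1: {p1}
  after b @ step 2: {p2}
  — P admits the full trace.
Trace ⟨bb⟩ through Q, begin at {q0}:
  after b @ step 1: {q1}
  after b @ step 2: ∅ (Q stuck)

bb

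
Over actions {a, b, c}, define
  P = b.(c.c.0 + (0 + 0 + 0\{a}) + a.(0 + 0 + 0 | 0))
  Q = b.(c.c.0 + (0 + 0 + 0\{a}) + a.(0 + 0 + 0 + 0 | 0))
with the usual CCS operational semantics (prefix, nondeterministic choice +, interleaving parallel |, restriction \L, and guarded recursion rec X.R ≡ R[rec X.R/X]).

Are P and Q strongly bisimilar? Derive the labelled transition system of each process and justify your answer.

P's transition system — 5 states:
  u0 = b.(c.c.0 + (0 + 0 + 0\{a}) + a.(0 + 0 + 0 | 0)) :: =b=> u1
  u1 = c.c.0 + (0 + 0 + 0\{a}) + a.(0 + 0 + 0 | 0) :: =a=> u2, =c=> u3
  u2 = 0 + 0 + 0 | 0 :: stopped
  u3 = c.0 :: =c=> u4
  u4 = 0 :: stopped
Q's transition system — 5 states:
  v0 = b.(c.c.0 + (0 + 0 + 0\{a}) + a.(0 + 0 + 0 + 0 | 0)) :: =b=> v1
  v1 = c.c.0 + (0 + 0 + 0\{a}) + a.(0 + 0 + 0 + 0 | 0) :: =a=> v2, =c=> v3
  v2 = 0 + 0 + 0 + 0 | 0 :: stopped
  v3 = c.0 :: =c=> v4
  v4 = 0 :: stopped
Bisimilarity quotient blocks:
  B0 = {u0, v0}
  B1 = {u1, v1}
  B2 = {u2, u4, v2, v4}
  B3 = {u3, v3}
u0 ∈ B0, v0 ∈ B0 → same block

P ~ Q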